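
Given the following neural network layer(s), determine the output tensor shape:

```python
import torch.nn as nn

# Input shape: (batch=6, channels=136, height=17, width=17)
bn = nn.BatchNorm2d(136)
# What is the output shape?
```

Input: (6, 136, 17, 17) -> Output: (6, 136, 17, 17)

Answer: (6, 136, 17, 17)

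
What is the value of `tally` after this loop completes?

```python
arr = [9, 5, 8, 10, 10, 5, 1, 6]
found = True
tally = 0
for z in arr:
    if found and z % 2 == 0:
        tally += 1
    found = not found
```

Count even values at even positions
`tally` takes the values: 0 → 1 → 2

Answer: 2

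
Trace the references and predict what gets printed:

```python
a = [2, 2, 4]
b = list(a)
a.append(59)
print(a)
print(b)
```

Key concept: list() constructor creates copy.
Step by step:
`a = [2, 2, 4]` → a = [2, 2, 4]
`b = list(a)` → b = [2, 2, 4]
`a.append(59)` → a = [2, 2, 4, 59]
`print(a)` → prints [2, 2, 4, 59]
`print(b)` → prints [2, 2, 4]

Answer:
[2, 2, 4, 59]
[2, 2, 4]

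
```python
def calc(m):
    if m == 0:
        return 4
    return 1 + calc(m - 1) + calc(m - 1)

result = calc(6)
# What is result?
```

calc(m) = 1 + 2·calc(m-1), calc(0)=4. Closed form: (4+1)·2^6 - 1 = 319.

Answer: 319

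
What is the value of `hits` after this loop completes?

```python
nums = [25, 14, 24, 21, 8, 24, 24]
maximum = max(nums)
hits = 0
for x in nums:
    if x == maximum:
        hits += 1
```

Count of max value 25 in [25, 14, 24, 21, 8, 24, 24]
`hits` takes the values: 0 → 1

Answer: 1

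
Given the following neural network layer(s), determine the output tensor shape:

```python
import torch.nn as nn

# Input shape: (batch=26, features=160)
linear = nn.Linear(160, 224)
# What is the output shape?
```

Input: (26, 160) -> Output: (26, 224)

Answer: (26, 224)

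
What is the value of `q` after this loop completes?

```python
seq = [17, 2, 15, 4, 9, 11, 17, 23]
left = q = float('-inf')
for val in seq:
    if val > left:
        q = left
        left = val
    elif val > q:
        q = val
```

Second largest (with repeats) in [17, 2, 15, 4, 9, 11, 17, 23]
`q` takes the values: -inf → 2 → 15 → 17

Answer: 17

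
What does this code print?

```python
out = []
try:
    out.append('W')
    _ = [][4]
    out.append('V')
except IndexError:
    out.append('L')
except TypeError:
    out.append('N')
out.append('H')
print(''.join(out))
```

Execution trace: 'W' (try body) → 'L' (except IndexError) → 'H' (after the try/except). Output: WLH

Answer: WLH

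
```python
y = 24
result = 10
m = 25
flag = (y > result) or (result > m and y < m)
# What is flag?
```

Trace:
`y = 24` → y = 24
`result = 10` → result = 10
`m = 25` → m = 25
`flag = (y > result) or (result > m and y < m)` → flag = True
So flag = True

Answer: True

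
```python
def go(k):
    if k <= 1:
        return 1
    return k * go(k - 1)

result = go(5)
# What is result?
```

go(5) = 5 * 4 * 3 * 2 * 1 = 120

Answer: 120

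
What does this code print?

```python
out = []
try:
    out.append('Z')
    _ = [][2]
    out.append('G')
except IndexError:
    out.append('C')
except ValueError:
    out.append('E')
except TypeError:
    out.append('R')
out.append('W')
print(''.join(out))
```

Execution trace: 'Z' (try body) → 'C' (except IndexError) → 'W' (after the try/except). Output: ZCW

Answer: ZCW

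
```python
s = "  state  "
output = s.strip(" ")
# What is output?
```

Trace:
`s = "  state  "` → s = '  state  '
`output = s.strip(" ")` → output = 'state'
So output = 'state'

Answer: 'state'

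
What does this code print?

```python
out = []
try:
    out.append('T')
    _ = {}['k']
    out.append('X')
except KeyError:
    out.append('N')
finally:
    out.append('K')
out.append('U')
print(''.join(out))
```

Execution trace: 'T' (try body) → 'N' (except KeyError) → 'K' (finally) → 'U' (after the try/except). Output: TNKU

Answer: TNKU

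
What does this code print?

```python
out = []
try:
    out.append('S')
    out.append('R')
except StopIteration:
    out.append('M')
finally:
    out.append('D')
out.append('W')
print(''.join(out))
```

Execution trace: 'S' (try body) → 'R' (try body, no exception) → 'D' (finally) → 'W' (after the try/except). Output: SRDW

Answer: SRDW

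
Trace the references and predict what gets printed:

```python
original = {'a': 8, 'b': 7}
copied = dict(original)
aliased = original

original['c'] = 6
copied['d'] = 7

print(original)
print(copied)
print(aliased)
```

Key concept: dict() creates copy, assignment creates alias.
Step by step:
`original = {'a': 8, 'b': 7}` → original = {'a': 8, 'b': 7}
`copied = dict(original)` → copied = {'a': 8, 'b': 7}
`aliased = original` → aliased = {'a': 8, 'b': 7} (same object as original)
`original['c'] = 6` → original = {'a': 8, 'b': 7, 'c': 6} (same object as aliased); aliased = {'a': 8, 'b': 7, 'c': 6} (same object as original)
`copied['d'] = 7` → copied = {'a': 8, 'b': 7, 'd': 7}
`print(original)` → prints {'a': 8, 'b': 7, 'c': 6}
`print(copied)` → prints {'a': 8, 'b': 7, 'd': 7}
`print(aliased)` → prints {'a': 8, 'b': 7, 'c': 6}

Answer:
{'a': 8, 'b': 7, 'c': 6}
{'a': 8, 'b': 7, 'd': 7}
{'a': 8, 'b': 7, 'c': 6}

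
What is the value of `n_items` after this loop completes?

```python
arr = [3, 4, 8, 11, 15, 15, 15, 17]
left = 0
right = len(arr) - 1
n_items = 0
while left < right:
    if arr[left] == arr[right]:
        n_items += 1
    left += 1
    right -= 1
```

Count matching pairs from ends
`n_items` takes the values: 0

Answer: 0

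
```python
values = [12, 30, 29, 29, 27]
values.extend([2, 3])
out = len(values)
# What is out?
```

Trace:
`values = [12, 30, 29, 29, 27]` → values = [12, 30, 29, 29, 27]
`values.extend([2, 3])` → values = [12, 30, 29, 29, 27, 2, 3]
`out = len(values)` → out = 7
So out = 7

Answer: 7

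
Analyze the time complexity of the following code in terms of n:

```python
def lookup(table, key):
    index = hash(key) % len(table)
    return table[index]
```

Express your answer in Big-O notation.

This is Hash table lookup (average case). Time complexity: O(1).

Answer: O(1)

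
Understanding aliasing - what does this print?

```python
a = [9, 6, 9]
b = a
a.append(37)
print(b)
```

Key concept: basic list aliasing.
Step by step:
`a = [9, 6, 9]` → a = [9, 6, 9]
`b = a` → b = [9, 6, 9] (same object as a)
`a.append(37)` → a = [9, 6, 9, 37] (same object as b); b = [9, 6, 9, 37] (same object as a)
`print(b)` → prints [9, 6, 9, 37]

Answer: [9, 6, 9, 37]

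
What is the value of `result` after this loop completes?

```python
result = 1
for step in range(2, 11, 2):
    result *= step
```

Product of even numbers 2 to 10
`result` takes the values: 1 → 2 → 8 → 48 → 384 → 3840

Answer: 3840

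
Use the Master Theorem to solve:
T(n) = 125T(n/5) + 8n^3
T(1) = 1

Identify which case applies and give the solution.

a=125, b=5, f(n)=8n^3. log_5(125) = 3. Since c=3 = 3, Case 2 applies: T(n) = Θ(n^log_b(a) · log n) = O(n^3 log n).

Answer: O(n^3 log n) - Case 2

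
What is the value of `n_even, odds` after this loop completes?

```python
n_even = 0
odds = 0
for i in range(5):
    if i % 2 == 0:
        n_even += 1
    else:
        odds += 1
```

Count evens and odds in range(5)
`n_even, odds` takes the values: (0, 0) → (1, 0) → (1, 1) → (2, 1) → (2, 2) → (3, 2)

Answer: 3, 2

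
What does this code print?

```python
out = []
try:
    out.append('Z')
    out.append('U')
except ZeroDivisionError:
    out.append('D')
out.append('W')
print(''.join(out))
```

Execution trace: 'Z' (try body) → 'U' (try body, no exception) → 'W' (after the try/except). Output: ZUW

Answer: ZUW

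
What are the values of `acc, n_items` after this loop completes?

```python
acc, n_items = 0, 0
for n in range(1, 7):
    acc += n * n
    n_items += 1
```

Sum of squares and count
`acc, n_items` takes the values: (0, 0) → (1, 0) → (1, 1) → (5, 1) → (5, 2) → (14, 2) → (14, 3) → (30, 3) → (30, 4) → (55, 4) → (55, 5) → (91, 5) → (91, 6)

Answer: 91, 6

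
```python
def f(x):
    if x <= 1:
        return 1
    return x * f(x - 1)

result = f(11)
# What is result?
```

f(11) = 11 * 10 * 9 * 8 * 7 * 6 * 5 * 4 * 3 * 2 * 1 = 39916800

Answer: 39916800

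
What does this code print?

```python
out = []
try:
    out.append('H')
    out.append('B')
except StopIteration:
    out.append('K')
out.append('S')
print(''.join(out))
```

Execution trace: 'H' (try body) → 'B' (try body, no exception) → 'S' (after the try/except). Output: HBS

Answer: HBS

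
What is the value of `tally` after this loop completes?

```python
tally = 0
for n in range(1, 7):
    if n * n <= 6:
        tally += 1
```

Count numbers where n² ≤ 6
`tally` takes the values: 0 → 1 → 2

Answer: 2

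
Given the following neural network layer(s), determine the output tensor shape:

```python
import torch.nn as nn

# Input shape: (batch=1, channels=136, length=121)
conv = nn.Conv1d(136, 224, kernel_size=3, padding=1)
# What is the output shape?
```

Input: (1, 136, 121) -> Output: (1, 224, 121)

Answer: (1, 224, 121)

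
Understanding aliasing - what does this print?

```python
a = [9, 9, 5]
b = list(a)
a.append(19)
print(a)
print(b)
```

Key concept: list() constructor creates copy.
Step by step:
`a = [9, 9, 5]` → a = [9, 9, 5]
`b = list(a)` → b = [9, 9, 5]
`a.append(19)` → a = [9, 9, 5, 19]
`print(a)` → prints [9, 9, 5, 19]
`print(b)` → prints [9, 9, 5]

Answer:
[9, 9, 5, 19]
[9, 9, 5]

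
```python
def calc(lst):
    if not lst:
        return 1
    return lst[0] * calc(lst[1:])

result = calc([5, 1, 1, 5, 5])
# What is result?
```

Product over [5, 1, 1, 5, 5] = 5 * 1 * 1 * 5 * 5 = 125

Answer: 125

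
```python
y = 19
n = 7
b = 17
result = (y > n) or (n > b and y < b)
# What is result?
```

Trace:
`y = 19` → y = 19
`n = 7` → n = 7
`b = 17` → b = 17
`result = (y > n) or (n > b and y < b)` → result = True
So result = True

Answer: True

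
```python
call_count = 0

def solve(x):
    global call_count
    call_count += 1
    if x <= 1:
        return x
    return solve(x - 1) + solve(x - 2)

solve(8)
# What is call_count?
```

Calls(x) = 1 + Calls(x-1) + Calls(x-2); Calls(0)=Calls(1)=1. For x=8 this gives 67.

Answer: 67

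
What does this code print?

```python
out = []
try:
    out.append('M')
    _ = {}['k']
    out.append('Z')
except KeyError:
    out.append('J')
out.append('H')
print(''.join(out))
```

Execution trace: 'M' (try body) → 'J' (except KeyError) → 'H' (after the try/except). Output: MJH

Answer: MJH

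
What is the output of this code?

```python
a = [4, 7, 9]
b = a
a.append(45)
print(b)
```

Key concept: basic list aliasing.
Step by step:
`a = [4, 7, 9]` → a = [4, 7, 9]
`b = a` → b = [4, 7, 9] (same object as a)
`a.append(45)` → a = [4, 7, 9, 45] (same object as b); b = [4, 7, 9, 45] (same object as a)
`print(b)` → prints [4, 7, 9, 45]

Answer: [4, 7, 9, 45]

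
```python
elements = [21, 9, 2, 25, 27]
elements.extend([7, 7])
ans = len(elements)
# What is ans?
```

Trace:
`elements = [21, 9, 2, 25, 27]` → elements = [21, 9, 2, 25, 27]
`elements.extend([7, 7])` → elements = [21, 9, 2, 25, 27, 7, 7]
`ans = len(elements)` → ans = 7
So ans = 7

Answer: 7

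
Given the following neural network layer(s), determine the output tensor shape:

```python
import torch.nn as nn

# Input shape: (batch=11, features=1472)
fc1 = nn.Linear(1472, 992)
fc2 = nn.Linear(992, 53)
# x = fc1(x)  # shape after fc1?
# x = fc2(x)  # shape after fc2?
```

Input: (11, 1472) -> after fc1: (11, 992) -> Output: (11, 53)

Answer: (11, 53)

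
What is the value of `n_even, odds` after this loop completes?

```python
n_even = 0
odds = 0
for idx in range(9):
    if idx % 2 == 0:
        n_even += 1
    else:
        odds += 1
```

Count evens and odds in range(9)
`n_even, odds` takes the values: (0, 0) → (1, 0) → (1, 1) → (2, 1) → (2, 2) → (3, 2) → (3, 3) → (4, 3) → (4, 4) → (5, 4)

Answer: 5, 4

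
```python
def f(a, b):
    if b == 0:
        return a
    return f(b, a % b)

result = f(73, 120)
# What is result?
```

f(73, 120) -> f(120, 73) -> f(73, 47) -> f(47, 26) -> f(26, 21) -> f(21, 5) -> f(5, 1) -> f(1, 0) -> 1

Answer: 1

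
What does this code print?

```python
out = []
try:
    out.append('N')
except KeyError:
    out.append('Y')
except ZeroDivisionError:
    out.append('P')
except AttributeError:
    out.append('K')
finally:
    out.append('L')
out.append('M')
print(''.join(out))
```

Execution trace: 'N' (try body, no exception) → 'L' (finally) → 'M' (after the try/except). Output: NLM

Answer: NLM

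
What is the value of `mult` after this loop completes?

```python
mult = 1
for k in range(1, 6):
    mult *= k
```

5! = 120
`mult` takes the values: 1 → 2 → 6 → 24 → 120

Answer: 120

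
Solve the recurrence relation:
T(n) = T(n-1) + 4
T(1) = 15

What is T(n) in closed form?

Unrolling: T(n) = T(1) + 4·(n-1) = 15 + 4(n-1) = 4n + 11.

Answer: T(n) = 4n + 11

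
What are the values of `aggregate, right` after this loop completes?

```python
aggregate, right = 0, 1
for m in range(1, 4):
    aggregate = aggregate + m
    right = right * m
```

Sum and factorial of 1 to 3
`aggregate, right` takes the values: (0, 1) → (1, 1) → (3, 1) → (3, 2) → (6, 2) → (6, 6)

Answer: 6, 6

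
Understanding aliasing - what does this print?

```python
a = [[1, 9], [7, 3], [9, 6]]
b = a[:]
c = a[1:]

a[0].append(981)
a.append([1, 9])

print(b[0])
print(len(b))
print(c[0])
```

Key concept: slice with nested mutation.
Step by step:
`a = [[1, 9], [7, 3], [9, 6]]` → a = [[1, 9], [7, 3], [9, 6]]
`b = a[:]` → b = [[1, 9], [7, 3], [9, 6]]
`c = a[1:]` → c = [[7, 3], [9, 6]]
`a[0].append(981)` → a = [[1, 9, 981], [7, 3], [9, 6]]; b = [[1, 9, 981], [7, 3], [9, 6]]
`a.append([1, 9])` → a = [[1, 9, 981], [7, 3], [9, 6], [1, 9]]
`print(b[0])` → prints [1, 9, 981]
`print(len(b))` → prints 3
`print(c[0])` → prints [7, 3]

Answer:
[1, 9, 981]
3
[7, 3]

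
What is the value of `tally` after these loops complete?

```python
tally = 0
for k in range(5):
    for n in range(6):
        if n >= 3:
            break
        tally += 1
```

Inner breaks at 3, outer runs 5 times
`tally` takes the values: 0 → 1 → 2 → 3 → 4 → 5 → 6 → 7 → 8 → 9 → 10 → 11 → 12 → 13 → 14 → 15

Answer: 15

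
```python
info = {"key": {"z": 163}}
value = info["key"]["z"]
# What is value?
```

Trace:
`info = {"key": {"z": 163}}` → info = {'key': {'z': 163}}
`value = info["key"]["z"]` → value = 163
So value = 163

Answer: 163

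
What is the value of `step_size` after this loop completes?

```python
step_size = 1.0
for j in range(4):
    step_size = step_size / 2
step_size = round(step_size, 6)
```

Halving LR 4 times: 1 / 2^4
`step_size` takes the values: 1.0 → 0.5 → 0.25 → 0.125 → 0.0625

Answer: 0.0625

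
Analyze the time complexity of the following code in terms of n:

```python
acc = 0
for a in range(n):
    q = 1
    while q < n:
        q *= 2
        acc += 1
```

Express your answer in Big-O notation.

Each loop level contributes: n × log n. Multiplying the contributions gives O(n log n).

Answer: O(n log n)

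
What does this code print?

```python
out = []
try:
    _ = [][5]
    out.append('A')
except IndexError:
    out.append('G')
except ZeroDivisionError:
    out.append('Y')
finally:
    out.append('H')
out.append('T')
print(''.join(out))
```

Execution trace: 'G' (except IndexError) → 'H' (finally) → 'T' (after the try/except). Output: GHT

Answer: GHT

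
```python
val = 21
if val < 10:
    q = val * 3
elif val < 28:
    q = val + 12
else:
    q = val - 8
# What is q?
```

Trace:
`val = 21` → val = 21
`if val < 10: ...` → val < 10 is False, val < 28 is True → q = 33
So q = 33

Answer: 33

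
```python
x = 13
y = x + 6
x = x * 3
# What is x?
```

Trace:
`x = 13` → x = 13
`y = x + 6` → y = 19
`x = x * 3` → x = 39
So x = 39

Answer: 39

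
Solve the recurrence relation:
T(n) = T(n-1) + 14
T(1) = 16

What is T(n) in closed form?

Unrolling: T(n) = T(1) + 14·(n-1) = 16 + 14(n-1) = 14n + 2.

Answer: T(n) = 14n + 2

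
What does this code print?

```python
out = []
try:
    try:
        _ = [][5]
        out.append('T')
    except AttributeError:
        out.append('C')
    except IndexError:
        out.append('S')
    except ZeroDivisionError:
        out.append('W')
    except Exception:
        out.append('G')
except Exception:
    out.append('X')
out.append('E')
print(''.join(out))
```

Execution trace: 'S' (inner except IndexError) → 'E' (after the try/except). Output: SE

Answer: SE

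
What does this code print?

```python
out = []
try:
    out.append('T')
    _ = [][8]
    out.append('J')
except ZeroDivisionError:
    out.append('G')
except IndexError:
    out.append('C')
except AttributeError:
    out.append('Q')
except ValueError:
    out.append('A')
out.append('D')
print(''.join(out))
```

Execution trace: 'T' (try body) → 'C' (except IndexError) → 'D' (after the try/except). Output: TCD

Answer: TCD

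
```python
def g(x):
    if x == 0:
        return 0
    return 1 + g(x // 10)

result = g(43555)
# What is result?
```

Count of digits of 43555: 5

Answer: 5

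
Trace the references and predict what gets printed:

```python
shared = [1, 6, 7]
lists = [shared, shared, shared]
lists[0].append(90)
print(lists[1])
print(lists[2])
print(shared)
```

Key concept: list of same reference.
Step by step:
`shared = [1, 6, 7]` → shared = [1, 6, 7]
`lists = [shared, shared, shared]` → lists = [[1, 6, 7], [1, 6, 7], [1, 6, 7]]
`lists[0].append(90)` → shared = [1, 6, 7, 90]; lists = [[1, 6, 7, 90], [1, 6, 7, 90], [1, 6, 7, 90]]
`print(lists[1])` → prints [1, 6, 7, 90]
`print(lists[2])` → prints [1, 6, 7, 90]
`print(shared)` → prints [1, 6, 7, 90]

Answer:
[1, 6, 7, 90]
[1, 6, 7, 90]
[1, 6, 7, 90]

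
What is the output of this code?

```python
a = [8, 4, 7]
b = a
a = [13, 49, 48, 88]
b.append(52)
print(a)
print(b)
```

Key concept: rebinding vs mutation: a is rebound to a new list, b still points at the original.
Step by step:
`a = [8, 4, 7]` → a = [8, 4, 7]
`b = a` → b = [8, 4, 7] (same object as a)
`a = [13, 49, 48, 88]` → a = [13, 49, 48, 88]
`b.append(52)` → b = [8, 4, 7, 52]
`print(a)` → prints [13, 49, 48, 88]
`print(b)` → prints [8, 4, 7, 52]

Answer:
[13, 49, 48, 88]
[8, 4, 7, 52]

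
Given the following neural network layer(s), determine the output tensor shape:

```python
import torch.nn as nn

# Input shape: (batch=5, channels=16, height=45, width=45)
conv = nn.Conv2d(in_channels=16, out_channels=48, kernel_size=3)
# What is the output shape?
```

Input: (5, 16, 45, 45) -> Output: (5, 48, 43, 43)

Answer: (5, 48, 43, 43)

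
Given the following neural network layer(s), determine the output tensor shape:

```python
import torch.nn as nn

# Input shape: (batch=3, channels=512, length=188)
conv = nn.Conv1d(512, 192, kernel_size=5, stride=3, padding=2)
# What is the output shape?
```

Input: (3, 512, 188) -> Output: (3, 192, 63)

Answer: (3, 192, 63)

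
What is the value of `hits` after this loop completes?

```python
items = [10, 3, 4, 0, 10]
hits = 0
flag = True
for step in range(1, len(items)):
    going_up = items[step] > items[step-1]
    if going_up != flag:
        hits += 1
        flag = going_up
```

Count direction changes in [10, 3, 4, 0, 10]
`hits` takes the values: 0 → 1 → 2 → 3 → 4

Answer: 4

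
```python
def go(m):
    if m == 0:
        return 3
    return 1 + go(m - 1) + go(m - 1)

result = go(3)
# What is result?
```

go(m) = 1 + 2·go(m-1), go(0)=3. Closed form: (3+1)·2^3 - 1 = 31.

Answer: 31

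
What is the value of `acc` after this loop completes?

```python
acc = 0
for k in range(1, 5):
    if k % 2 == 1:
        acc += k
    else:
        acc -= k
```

Add odd, subtract even
`acc` takes the values: 0 → 1 → -1 → 2 → -2

Answer: -2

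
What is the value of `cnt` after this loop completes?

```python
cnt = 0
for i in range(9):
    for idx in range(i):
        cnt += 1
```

Triangle number: 0+1+2+...+8
`cnt` takes the values: 0 → 1 → 2 → 3 → 4 → 5 → 6 → 7 → 8 → 9 → 10 → 11 → 12 → 13 → 14 → 15 → 16 → 17 → 18 → 19 → 20 → 21 → 22 → 23 → 24 → 25 → 26 → 27 → 28 → 29 → 30 → 31 → 32 → 33 → 34 → 35 → 36

Answer: 36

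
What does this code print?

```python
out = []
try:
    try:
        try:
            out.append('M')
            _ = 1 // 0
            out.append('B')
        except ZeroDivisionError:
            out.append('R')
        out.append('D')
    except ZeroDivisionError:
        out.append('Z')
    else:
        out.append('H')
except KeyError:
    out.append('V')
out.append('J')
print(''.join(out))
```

Execution trace: 'M' (inner try body) → 'R' (inner except ZeroDivisionError) → 'D' (try body, no exception) → 'H' (else) → 'J' (after the try/except). Output: MRDHJ

Answer: MRDHJ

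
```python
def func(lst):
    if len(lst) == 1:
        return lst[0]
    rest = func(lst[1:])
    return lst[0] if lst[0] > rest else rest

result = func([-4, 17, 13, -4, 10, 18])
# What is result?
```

Recursive max over [-4, 17, 13, -4, 10, 18] = 18

Answer: 18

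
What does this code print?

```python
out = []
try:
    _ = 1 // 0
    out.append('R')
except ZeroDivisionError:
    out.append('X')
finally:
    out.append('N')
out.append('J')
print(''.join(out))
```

Execution trace: 'X' (except ZeroDivisionError) → 'N' (finally) → 'J' (after the try/except). Output: XNJ

Answer: XNJ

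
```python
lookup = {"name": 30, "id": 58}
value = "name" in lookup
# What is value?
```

Trace:
`lookup = {"name": 30, "id": 58}` → lookup = {'name': 30, 'id': 58}
`value = "name" in lookup` → value = True
So value = True

Answer: True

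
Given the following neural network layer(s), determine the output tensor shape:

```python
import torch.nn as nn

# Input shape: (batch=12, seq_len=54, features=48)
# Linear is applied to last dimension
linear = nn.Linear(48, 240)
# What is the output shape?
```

Input: (12, 54, 48) -> Output: (12, 54, 240)

Answer: (12, 54, 240)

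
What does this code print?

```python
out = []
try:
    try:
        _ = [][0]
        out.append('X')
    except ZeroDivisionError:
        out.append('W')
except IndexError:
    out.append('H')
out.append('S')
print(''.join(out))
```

Execution trace: 'H' (outer except IndexError) → 'S' (after the try/except). Output: HS

Answer: HS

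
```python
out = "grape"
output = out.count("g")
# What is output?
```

Trace:
`out = "grape"` → out = 'grape'
`output = out.count("g")` → output = 1
So output = 1

Answer: 1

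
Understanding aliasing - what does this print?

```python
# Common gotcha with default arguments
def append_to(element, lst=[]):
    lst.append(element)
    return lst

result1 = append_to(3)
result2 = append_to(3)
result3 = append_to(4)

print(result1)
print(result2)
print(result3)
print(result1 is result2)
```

Key concept: mutable default argument gotcha.
Step by step:
`result1 = append_to(3)` → result1 = [3]
`result2 = append_to(3)` → result1 = [3, 3] (same object as result2); result2 = [3, 3] (same object as result1)
`result3 = append_to(4)` → result1 = [3, 3, 4] (same object as result2, result3); result2 = [3, 3, 4] (same object as result1, result3); result3 = [3, 3, 4] (same object as result1, result2)
`print(result1)` → prints [3, 3, 4]
`print(result2)` → prints [3, 3, 4]
`print(result3)` → prints [3, 3, 4]
`print(result1 is result2)` → prints True

Answer:
[3, 3, 4]
[3, 3, 4]
[3, 3, 4]
True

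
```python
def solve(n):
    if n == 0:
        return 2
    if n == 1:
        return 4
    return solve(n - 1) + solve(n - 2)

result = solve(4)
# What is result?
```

Build up from base cases: solve(0)=2, solve(1)=4, solve(2)=6, solve(3)=10, solve(4)=16

Answer: 16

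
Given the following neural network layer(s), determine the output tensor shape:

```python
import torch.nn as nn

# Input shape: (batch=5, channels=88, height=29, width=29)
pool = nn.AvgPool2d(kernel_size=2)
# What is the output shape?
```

Input: (5, 88, 29, 29) -> Output: (5, 88, 14, 14)

Answer: (5, 88, 14, 14)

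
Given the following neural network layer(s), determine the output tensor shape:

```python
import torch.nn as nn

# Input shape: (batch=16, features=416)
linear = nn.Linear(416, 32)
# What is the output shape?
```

Input: (16, 416) -> Output: (16, 32)

Answer: (16, 32)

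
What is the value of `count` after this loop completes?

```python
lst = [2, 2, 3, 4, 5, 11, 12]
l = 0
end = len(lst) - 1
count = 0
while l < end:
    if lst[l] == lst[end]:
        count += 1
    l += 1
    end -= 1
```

Count matching pairs from ends
`count` takes the values: 0

Answer: 0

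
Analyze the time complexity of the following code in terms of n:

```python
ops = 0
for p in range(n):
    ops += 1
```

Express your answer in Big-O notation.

Each loop level contributes: n. Multiplying the contributions gives O(n).

Answer: O(n)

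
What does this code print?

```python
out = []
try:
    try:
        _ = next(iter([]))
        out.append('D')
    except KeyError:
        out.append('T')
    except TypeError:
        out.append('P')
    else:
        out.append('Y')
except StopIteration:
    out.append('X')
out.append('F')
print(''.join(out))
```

Execution trace: 'X' (outer except StopIteration) → 'F' (after the try/except). Output: XF

Answer: XF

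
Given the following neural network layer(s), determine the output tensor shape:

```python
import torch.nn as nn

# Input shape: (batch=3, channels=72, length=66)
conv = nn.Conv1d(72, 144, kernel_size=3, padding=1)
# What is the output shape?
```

Input: (3, 72, 66) -> Output: (3, 144, 66)

Answer: (3, 144, 66)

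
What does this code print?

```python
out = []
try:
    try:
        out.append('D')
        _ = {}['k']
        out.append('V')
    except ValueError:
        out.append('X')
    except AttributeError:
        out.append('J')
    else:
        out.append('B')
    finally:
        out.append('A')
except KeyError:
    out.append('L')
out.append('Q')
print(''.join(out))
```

Execution trace: 'D' (try body) → 'A' (finally) → 'L' (outer except KeyError) → 'Q' (after the try/except). Output: DALQ

Answer: DALQ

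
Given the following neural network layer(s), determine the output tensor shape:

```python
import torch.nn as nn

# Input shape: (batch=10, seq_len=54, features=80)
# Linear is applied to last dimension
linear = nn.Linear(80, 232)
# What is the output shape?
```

Input: (10, 54, 80) -> Output: (10, 54, 232)

Answer: (10, 54, 232)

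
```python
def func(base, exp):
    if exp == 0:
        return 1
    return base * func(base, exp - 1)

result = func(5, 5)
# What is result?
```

func(5, 5) = 5 * 5 * 5 * 5 * 5 = 3125

Answer: 3125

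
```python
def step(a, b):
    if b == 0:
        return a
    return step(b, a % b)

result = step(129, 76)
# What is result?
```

step(129, 76) -> step(76, 53) -> step(53, 23) -> step(23, 7) -> step(7, 2) -> step(2, 1) -> step(1, 0) -> 1

Answer: 1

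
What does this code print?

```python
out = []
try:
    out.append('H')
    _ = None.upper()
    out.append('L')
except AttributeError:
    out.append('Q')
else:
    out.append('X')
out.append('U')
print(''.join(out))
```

Execution trace: 'H' (try body) → 'Q' (except AttributeError) → 'U' (after the try/except). Output: HQU

Answer: HQU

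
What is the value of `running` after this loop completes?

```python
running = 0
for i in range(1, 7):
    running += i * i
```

Sum of squares 1² to 6² = 91
`running` takes the values: 0 → 1 → 5 → 14 → 30 → 55 → 91

Answer: 91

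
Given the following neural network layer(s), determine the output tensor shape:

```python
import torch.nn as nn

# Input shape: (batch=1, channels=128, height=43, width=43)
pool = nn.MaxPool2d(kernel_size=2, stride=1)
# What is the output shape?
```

Input: (1, 128, 43, 43) -> Output: (1, 128, 42, 42)

Answer: (1, 128, 42, 42)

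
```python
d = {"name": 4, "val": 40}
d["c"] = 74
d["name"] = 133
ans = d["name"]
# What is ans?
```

Trace:
`d = {"name": 4, "val": 40}` → d = {'name': 4, 'val': 40}
`d["c"] = 74` → d = {'name': 4, 'val': 40, 'c': 74}
`d["name"] = 133` → d = {'name': 133, 'val': 40, 'c': 74}
`ans = d["name"]` → ans = 133
So ans = 133

Answer: 133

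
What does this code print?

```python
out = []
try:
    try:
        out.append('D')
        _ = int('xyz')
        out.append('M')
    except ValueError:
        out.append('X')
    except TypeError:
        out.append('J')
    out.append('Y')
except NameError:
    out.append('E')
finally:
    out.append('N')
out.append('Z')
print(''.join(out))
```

Execution trace: 'D' (inner try body) → 'X' (inner except ValueError) → 'Y' (try body, no exception) → 'N' (finally) → 'Z' (after the try/except). Output: DXYNZ

Answer: DXYNZ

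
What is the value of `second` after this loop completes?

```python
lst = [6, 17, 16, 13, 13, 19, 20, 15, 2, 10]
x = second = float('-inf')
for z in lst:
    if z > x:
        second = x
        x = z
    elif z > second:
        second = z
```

Second largest (with repeats) in [6, 17, 16, 13, 13, 19, 20, 15, 2, 10]
`second` takes the values: -inf → 6 → 16 → 17 → 19

Answer: 19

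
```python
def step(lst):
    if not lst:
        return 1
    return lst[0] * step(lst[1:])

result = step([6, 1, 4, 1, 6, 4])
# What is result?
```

Product over [6, 1, 4, 1, 6, 4] = 6 * 1 * 4 * 1 * 6 * 4 = 576

Answer: 576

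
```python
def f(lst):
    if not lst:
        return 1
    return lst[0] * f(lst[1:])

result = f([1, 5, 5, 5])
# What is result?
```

Product over [1, 5, 5, 5] = 1 * 5 * 5 * 5 = 125

Answer: 125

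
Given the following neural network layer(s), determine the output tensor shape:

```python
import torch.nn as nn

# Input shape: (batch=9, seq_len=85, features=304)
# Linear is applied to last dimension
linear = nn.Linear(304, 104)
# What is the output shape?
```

Input: (9, 85, 304) -> Output: (9, 85, 104)

Answer: (9, 85, 104)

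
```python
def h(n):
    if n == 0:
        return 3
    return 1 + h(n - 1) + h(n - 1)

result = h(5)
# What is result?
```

h(n) = 1 + 2·h(n-1), h(0)=3. Closed form: (3+1)·2^5 - 1 = 127.

Answer: 127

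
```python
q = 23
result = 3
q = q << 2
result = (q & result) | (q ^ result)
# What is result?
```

Trace:
`q = 23` → q = 23
`result = 3` → result = 3
`q = q << 2` → q = 92
`result = (q & result) | (q ^ result)` → result = 95
So result = 95

Answer: 95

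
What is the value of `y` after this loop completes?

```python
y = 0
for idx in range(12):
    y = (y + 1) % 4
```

Increment mod 4, 12 times = 0
`y` takes the values: 0 → 1 → 2 → 3 → 0 → 1 → 2 → 3 → 0 → 1 → 2 → 3 → 0

Answer: 0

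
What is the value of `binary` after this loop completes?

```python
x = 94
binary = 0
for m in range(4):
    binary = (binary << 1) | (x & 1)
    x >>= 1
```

Reverse lowest 4 bits of 94
`binary` takes the values: 0 → 1 → 3 → 7

Answer: 7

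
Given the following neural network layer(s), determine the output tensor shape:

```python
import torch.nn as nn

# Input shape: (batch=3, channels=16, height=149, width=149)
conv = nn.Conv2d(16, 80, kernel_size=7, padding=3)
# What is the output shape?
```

Input: (3, 16, 149, 149) -> Output: (3, 80, 149, 149)

Answer: (3, 80, 149, 149)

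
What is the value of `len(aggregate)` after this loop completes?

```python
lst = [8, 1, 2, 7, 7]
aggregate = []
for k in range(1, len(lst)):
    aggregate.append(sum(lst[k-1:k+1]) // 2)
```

Number of 2-element averages
`aggregate` takes the values: [] → [4] → [4, 1] → [4, 1, 4] → [4, 1, 4, 7]
So `len(aggregate)` = 4

Answer: 4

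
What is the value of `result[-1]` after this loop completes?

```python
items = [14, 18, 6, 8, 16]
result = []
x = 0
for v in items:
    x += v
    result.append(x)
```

Cumulative sum ends at 62
`result` takes the values: [] → [14] → [14, 32] → [14, 32, 38] → [14, 32, 38, 46] → [14, 32, 38, 46, 62]
So `result[-1]` = 62

Answer: 62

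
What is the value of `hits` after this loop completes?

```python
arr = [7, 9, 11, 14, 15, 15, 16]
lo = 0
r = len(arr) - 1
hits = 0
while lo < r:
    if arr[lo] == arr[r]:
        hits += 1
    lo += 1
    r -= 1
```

Count matching pairs from ends
`hits` takes the values: 0

Answer: 0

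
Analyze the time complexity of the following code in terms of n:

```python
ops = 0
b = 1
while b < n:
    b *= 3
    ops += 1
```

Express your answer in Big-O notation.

Each loop level contributes: log n. Multiplying the contributions gives O(log n).

Answer: O(log n)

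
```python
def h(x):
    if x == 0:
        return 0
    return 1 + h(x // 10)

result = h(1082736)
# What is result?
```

Count of digits of 1082736: 7

Answer: 7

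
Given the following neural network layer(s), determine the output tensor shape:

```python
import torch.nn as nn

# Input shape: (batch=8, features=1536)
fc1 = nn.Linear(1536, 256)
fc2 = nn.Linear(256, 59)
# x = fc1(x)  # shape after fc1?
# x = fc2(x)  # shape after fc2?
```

Input: (8, 1536) -> after fc1: (8, 256) -> Output: (8, 59)

Answer: (8, 59)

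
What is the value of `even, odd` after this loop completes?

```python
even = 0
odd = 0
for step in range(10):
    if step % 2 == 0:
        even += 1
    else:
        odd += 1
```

Count evens and odds in range(10)
`even, odd` takes the values: (0, 0) → (1, 0) → (1, 1) → (2, 1) → (2, 2) → (3, 2) → (3, 3) → (4, 3) → (4, 4) → (5, 4) → (5, 5)

Answer: 5, 5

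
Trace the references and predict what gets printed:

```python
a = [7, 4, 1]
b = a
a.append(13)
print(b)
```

Key concept: basic list aliasing.
Step by step:
`a = [7, 4, 1]` → a = [7, 4, 1]
`b = a` → b = [7, 4, 1] (same object as a)
`a.append(13)` → a = [7, 4, 1, 13] (same object as b); b = [7, 4, 1, 13] (same object as a)
`print(b)` → prints [7, 4, 1, 13]

Answer: [7, 4, 1, 13]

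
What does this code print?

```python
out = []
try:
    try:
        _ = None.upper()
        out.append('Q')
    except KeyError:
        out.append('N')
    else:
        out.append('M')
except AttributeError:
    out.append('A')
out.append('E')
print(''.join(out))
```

Execution trace: 'A' (outer except AttributeError) → 'E' (after the try/except). Output: AE

Answer: AE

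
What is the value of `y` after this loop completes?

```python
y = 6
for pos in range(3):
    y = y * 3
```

Multiply by 3, 3 times: 6 * 3^3 = 162
`y` takes the values: 6 → 18 → 54 → 162

Answer: 162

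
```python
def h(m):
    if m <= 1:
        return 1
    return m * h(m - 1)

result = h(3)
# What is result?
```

h(3) = 3 * 2 * 1 = 6

Answer: 6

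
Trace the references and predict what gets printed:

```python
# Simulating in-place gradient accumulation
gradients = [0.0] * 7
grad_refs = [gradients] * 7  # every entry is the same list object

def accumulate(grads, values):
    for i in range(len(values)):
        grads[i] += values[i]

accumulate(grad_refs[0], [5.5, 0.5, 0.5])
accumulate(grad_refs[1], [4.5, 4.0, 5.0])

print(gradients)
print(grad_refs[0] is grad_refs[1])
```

Key concept: gradient accumulation aliasing.
Step by step:
`gradients = [0.0] * 7` → gradients = [0.0, 0.0, 0.0, 0.0, 0.0, 0.0, 0.0]
`grad_refs = [gradients] * 7` → grad_refs = [[0.0, 0.0, 0.0, 0.0, 0.0, 0.0, 0.0], [0.0, 0.0, 0.0, 0.0, 0.0, 0.0, 0.0], [0.0, 0.0, 0.0, 0.0, 0.0, 0.0, 0.0], [0.0, 0.0, 0.0, 0.0, 0.0, 0.0, 0.0], [0.0, 0.0, 0.0, 0.0, 0.0, 0.0, 0.0], [0.0, 0.0, 0.0, 0.0, 0.0, 0.0, 0.0], [0.0, 0.0, 0.0, 0.0, 0.0, 0.0, 0.0]]
`accumulate(grad_refs[0], [5.5, 0.5, 0.5])` → gradients = [5.5, 0.5, 0.5, 0.0, 0.0, 0.0, 0.0]; grad_refs = [[5.5, 0.5, 0.5, 0.0, 0.0, 0.0, 0.0], [5.5, 0.5, 0.5, 0.0, 0.0, 0.0, 0.0], [5.5, 0.5, 0.5, 0.0, 0.0, 0.0, 0.0], [5.5, 0.5, 0.5, 0.0, 0.0, 0.0, 0.0], [5.5, 0.5, 0.5, 0.0, 0.0, 0.0, 0.0], [5.5, 0.5, 0.5, 0.0, 0.0, 0.0, 0.0], [5.5, 0.5, 0.5, 0.0, 0.0, 0.0, 0.0]]
`accumulate(grad_refs[1], [4.5, 4.0, 5.0])` → gradients = [10.0, 4.5, 5.5, 0.0, 0.0, 0.0, 0.0]; grad_refs = [[10.0, 4.5, 5.5, 0.0, 0.0, 0.0, 0.0], [10.0, 4.5, 5.5, 0.0, 0.0, 0.0, 0.0], [10.0, 4.5, 5.5, 0.0, 0.0, 0.0, 0.0], [10.0, 4.5, 5.5, 0.0, 0.0, 0.0, 0.0], [10.0, 4.5, 5.5, 0.0, 0.0, 0.0, 0.0], [10.0, 4.5, 5.5, 0.0, 0.0, 0.0, 0.0], [10.0, 4.5, 5.5, 0.0, 0.0, 0.0, 0.0]]
`print(gradients)` → prints [10.0, 4.5, 5.5, 0.0, 0.0, 0.0, 0.0]
`print(grad_refs[0] is grad_refs[1])` → prints True

Answer:
[10.0, 4.5, 5.5, 0.0, 0.0, 0.0, 0.0]
True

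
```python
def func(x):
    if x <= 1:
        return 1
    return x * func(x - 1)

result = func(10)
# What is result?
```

func(10) = 10 * 9 * 8 * 7 * 6 * 5 * 4 * 3 * 2 * 1 = 3628800

Answer: 3628800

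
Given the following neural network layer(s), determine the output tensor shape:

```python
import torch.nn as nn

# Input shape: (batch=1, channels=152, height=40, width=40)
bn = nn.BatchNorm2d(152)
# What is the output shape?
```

Input: (1, 152, 40, 40) -> Output: (1, 152, 40, 40)

Answer: (1, 152, 40, 40)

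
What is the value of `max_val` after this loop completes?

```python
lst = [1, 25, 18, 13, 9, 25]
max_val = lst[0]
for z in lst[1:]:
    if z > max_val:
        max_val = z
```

Maximum of [1, 25, 18, 13, 9, 25]
`max_val` takes the values: 1 → 25

Answer: 25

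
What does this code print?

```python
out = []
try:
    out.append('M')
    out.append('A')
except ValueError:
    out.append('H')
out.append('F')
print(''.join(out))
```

Execution trace: 'M' (try body) → 'A' (try body, no exception) → 'F' (after the try/except). Output: MAF

Answer: MAF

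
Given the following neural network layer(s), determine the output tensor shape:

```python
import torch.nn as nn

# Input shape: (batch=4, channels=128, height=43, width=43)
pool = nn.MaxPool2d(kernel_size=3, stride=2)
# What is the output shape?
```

Input: (4, 128, 43, 43) -> Output: (4, 128, 21, 21)

Answer: (4, 128, 21, 21)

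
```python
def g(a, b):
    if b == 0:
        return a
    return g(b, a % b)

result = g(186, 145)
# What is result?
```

g(186, 145) -> g(145, 41) -> g(41, 22) -> g(22, 19) -> g(19, 3) -> g(3, 1) -> g(1, 0) -> 1

Answer: 1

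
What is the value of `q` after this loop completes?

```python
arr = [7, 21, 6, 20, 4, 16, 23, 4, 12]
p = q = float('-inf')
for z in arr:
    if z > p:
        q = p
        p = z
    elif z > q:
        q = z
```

Second largest (with repeats) in [7, 21, 6, 20, 4, 16, 23, 4, 12]
`q` takes the values: -inf → 7 → 20 → 21

Answer: 21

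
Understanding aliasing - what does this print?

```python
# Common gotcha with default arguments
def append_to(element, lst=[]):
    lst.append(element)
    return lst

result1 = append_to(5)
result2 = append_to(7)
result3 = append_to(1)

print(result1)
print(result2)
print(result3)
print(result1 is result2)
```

Key concept: mutable default argument gotcha.
Step by step:
`result1 = append_to(5)` → result1 = [5]
`result2 = append_to(7)` → result1 = [5, 7] (same object as result2); result2 = [5, 7] (same object as result1)
`result3 = append_to(1)` → result1 = [5, 7, 1] (same object as result2, result3); result2 = [5, 7, 1] (same object as result1, result3); result3 = [5, 7, 1] (same object as result1, result2)
`print(result1)` → prints [5, 7, 1]
`print(result2)` → prints [5, 7, 1]
`print(result3)` → prints [5, 7, 1]
`print(result1 is result2)` → prints True

Answer:
[5, 7, 1]
[5, 7, 1]
[5, 7, 1]
True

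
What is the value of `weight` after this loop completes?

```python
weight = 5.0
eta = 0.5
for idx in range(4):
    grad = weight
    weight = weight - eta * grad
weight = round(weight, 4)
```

Gradient descent: w = 5.0 * (1 - 0.5)^4
`weight` takes the values: 5.0 → 2.5 → 1.25 → 0.625 → 0.3125

Answer: 0.3125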